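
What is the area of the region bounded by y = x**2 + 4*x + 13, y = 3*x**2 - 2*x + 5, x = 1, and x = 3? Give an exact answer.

On [1, 3], (x**2 + 4*x + 13) - (3*x**2 - 2*x + 5) = -2*x**2 + 6*x + 8 is ≥ 0 throughout, so the area is a single integral of |-2*x**2 + 6*x + 8|.
∫[1,3] (-2*x**2 + 6*x + 8) dx = 68/3.

68/3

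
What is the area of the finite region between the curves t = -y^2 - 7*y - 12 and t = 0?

Both boundary curves give t as a function of y, so integrate with respect to y. Setting them equal: -y^2 - 7*y - 12 = 0, i.e. -(y + 3)*(y + 4) = 0, so they meet at y = -4, -3.
For y in [-4, -3], t = -y^2 - 7*y - 12 is on the right; area = ∫[-4,-3] (-y^2 - 7*y - 12) dy = 1/6.

1/6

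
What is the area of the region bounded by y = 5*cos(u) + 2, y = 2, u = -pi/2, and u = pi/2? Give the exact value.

10

On [-pi/2, pi/2], (5*cos(u) + 2) - (2) = 5*cos(u) is ≥ 0 throughout, so the area is a single integral of |5*cos(u)|.
∫[-pi/2,pi/2] (5*cos(u)) du = 10.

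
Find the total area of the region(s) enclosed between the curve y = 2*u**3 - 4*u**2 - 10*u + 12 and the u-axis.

253/6

The curve meets the u-axis where 2*u**3 - 4*u**2 - 10*u + 12 = 0, i.e. 2*(u - 3)*(u - 1)*(u + 2) = 0, at u = -2, 1, 3.
On [-2, 1] the curve lies above the axis; ∫[-2,1] (2*u**3 - 4*u**2 - 10*u + 12) du = 63/2, giving area 63/2.
On [1, 3] the curve lies below the axis; ∫[1,3] (2*u**3 - 4*u**2 - 10*u + 12) du = -32/3, giving area 32/3.
Total area = 63/2 + 32/3 = 253/6.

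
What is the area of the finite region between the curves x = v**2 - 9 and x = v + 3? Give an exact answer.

343/6

Both boundary curves give x as a function of v, so integrate with respect to v. Setting them equal: v**2 - v - 12 = 0, i.e. (v - 4)*(v + 3) = 0, so they meet at v = -3, 4.
For v in [-3, 4], x = v**2 - 9 is on the left; area = ∫[-3,4] (-(v**2 - v - 12)) dv = 343/6.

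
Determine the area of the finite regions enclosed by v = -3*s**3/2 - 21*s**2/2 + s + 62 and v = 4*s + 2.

1741/8

Set the curves equal: -3*s**3/2 - 21*s**2/2 + s + 62 = 4*s + 2, so -3*s**3/2 - 21*s**2/2 - 3*s + 60 = 0, which factors as -3*(s - 2)*(s + 4)*(s + 5)/2 = 0. The curves meet at s = -5, -4, 2.
On [-5, -4], v = 4*s + 2 is on top; that piece has area ∫[-5,-4] (-(-3*s**3/2 - 21*s**2/2 - 3*s + 60)) ds = 13/8.
On [-4, 2], v = -3*s**3/2 - 21*s**2/2 + s + 62 is on top; that piece has area ∫[-4,2] (-3*s**3/2 - 21*s**2/2 - 3*s + 60) ds = 216.
Total enclosed area = 13/8 + 216 = 1741/8.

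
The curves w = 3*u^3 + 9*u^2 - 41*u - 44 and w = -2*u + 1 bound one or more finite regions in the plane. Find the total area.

384

Set the curves equal: 3*u^3 + 9*u^2 - 41*u - 44 = -2*u + 1, so 3*u^3 + 9*u^2 - 39*u - 45 = 0, which factors as 3*(u - 3)*(u + 1)*(u + 5) = 0. The curves meet at u = -5, -1, 3.
On [-5, -1], w = 3*u^3 + 9*u^2 - 41*u - 44 is on top; that piece has area ∫[-5,-1] (3*u^3 + 9*u^2 - 39*u - 45) du = 192.
On [-1, 3], w = -2*u + 1 is on top; that piece has area ∫[-1,3] (-(3*u^3 + 9*u^2 - 39*u - 45)) du = 192.
Total enclosed area = 192 + 192 = 384.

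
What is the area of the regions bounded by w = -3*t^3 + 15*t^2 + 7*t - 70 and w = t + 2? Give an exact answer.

443/2

Set the curves equal: -3*t^3 + 15*t^2 + 7*t - 70 = t + 2, so -3*t^3 + 15*t^2 + 6*t - 72 = 0, which factors as -3*(t - 4)*(t - 3)*(t + 2) = 0. The curves meet at t = -2, 3, 4.
On [-2, 3], w = t + 2 is on top; that piece has area ∫[-2,3] (-(-3*t^3 + 15*t^2 + 6*t - 72)) dt = 875/4.
On [3, 4], w = -3*t^3 + 15*t^2 + 7*t - 70 is on top; that piece has area ∫[3,4] (-3*t^3 + 15*t^2 + 6*t - 72) dt = 11/4.
Total enclosed area = 875/4 + 11/4 = 443/2.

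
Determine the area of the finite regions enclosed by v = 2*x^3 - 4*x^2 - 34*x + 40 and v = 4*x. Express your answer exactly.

Set the curves equal: 2*x^3 - 4*x^2 - 34*x + 40 = 4*x, so 2*x^3 - 4*x^2 - 38*x + 40 = 0, which factors as 2*(x - 5)*(x - 1)*(x + 4) = 0. The curves meet at x = -4, 1, 5.
On [-4, 1], v = 2*x^3 - 4*x^2 - 34*x + 40 is on top; that piece has area ∫[-4,1] (2*x^3 - 4*x^2 - 38*x + 40) dx = 1625/6.
On [1, 5], v = 4*x is on top; that piece has area ∫[1,5] (-(2*x^3 - 4*x^2 - 38*x + 40)) dx = 448/3.
Total enclosed area = 1625/6 + 448/3 = 2521/6.

2521/6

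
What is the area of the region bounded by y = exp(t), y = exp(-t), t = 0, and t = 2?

On [0, 2], (exp(t)) - (exp(-t)) = exp(t) - exp(-t) is ≥ 0 throughout, so the area is a single integral of |exp(t) - exp(-t)|.
∫[0,2] (exp(t) - exp(-t)) dt = -2 + exp(-2) + exp(2).

-2 + exp(-2) + exp(2)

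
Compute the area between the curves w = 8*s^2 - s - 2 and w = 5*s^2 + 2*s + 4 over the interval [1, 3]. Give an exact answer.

9

The difference (8*s^2 - s - 2) - (5*s^2 + 2*s + 4) = 3*s^2 - 3*s - 6 changes sign at s = 2 inside [1, 3], so split the integral there.
∫[1,2] (3*s^2 - 3*s - 6) ds = -7/2; the area of that piece is 7/2.
∫[2,3] (3*s^2 - 3*s - 6) ds = 11/2.
Total area = 7/2 + 11/2 = 9.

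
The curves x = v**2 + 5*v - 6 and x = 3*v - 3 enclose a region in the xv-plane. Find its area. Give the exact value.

Both boundary curves give x as a function of v, so integrate with respect to v. Setting them equal: v**2 + 2*v - 3 = 0, i.e. (v - 1)*(v + 3) = 0, so they meet at v = -3, 1.
For v in [-3, 1], x = v**2 + 5*v - 6 is on the left; area = ∫[-3,1] (-(v**2 + 2*v - 3)) dv = 32/3.

32/3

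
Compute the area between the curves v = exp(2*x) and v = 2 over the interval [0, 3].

The difference (exp(2*x)) - (2) = exp(2*x) - 2 changes sign at x = log(2)/2 inside [0, 3], so split the integral there.
∫[0,log(2)/2] (exp(2*x) - 2) dx = 1/2 - log(2); the area of that piece is -1/2 + log(2).
∫[log(2)/2,3] (exp(2*x) - 2) dx = -7 + log(2) + exp(6)/2.
Total area = (-1/2 + log(2)) + (-7 + log(2) + exp(6)/2) = -15/2 + 2*log(2) + exp(6)/2.

-15/2 + 2*log(2) + exp(6)/2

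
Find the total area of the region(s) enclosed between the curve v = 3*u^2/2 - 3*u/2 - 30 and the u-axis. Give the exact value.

The curve meets the u-axis where 3*u^2/2 - 3*u/2 - 30 = 0, i.e. 3*(u - 5)*(u + 4)/2 = 0, at u = -4, 5.
On [-4, 5] the curve lies below the axis; ∫[-4,5] (3*u^2/2 - 3*u/2 - 30) du = -729/4, giving area 729/4.

729/4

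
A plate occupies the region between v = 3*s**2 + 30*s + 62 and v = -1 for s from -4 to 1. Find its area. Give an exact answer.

165

The difference (3*s**2 + 30*s + 62) - (-1) = 3*s**2 + 30*s + 63 changes sign at s = -3 inside [-4, 1], so split the integral there.
∫[-4,-3] (3*s**2 + 30*s + 63) ds = -5; the area of that piece is 5.
∫[-3,1] (3*s**2 + 30*s + 63) ds = 160.
Total area = 5 + 160 = 165.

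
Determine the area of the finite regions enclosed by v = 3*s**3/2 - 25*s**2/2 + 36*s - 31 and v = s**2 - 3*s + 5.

3/4

Set the curves equal: 3*s**3/2 - 25*s**2/2 + 36*s - 31 = s**2 - 3*s + 5, so 3*s**3/2 - 27*s**2/2 + 39*s - 36 = 0, which factors as 3*(s - 4)*(s - 3)*(s - 2)/2 = 0. The curves meet at s = 2, 3, 4.
On [2, 3], v = 3*s**3/2 - 25*s**2/2 + 36*s - 31 is on top; that piece has area ∫[2,3] (3*s**3/2 - 27*s**2/2 + 39*s - 36) ds = 3/8.
On [3, 4], v = s**2 - 3*s + 5 is on top; that piece has area ∫[3,4] (-(3*s**3/2 - 27*s**2/2 + 39*s - 36)) ds = 3/8.
Total enclosed area = 3/8 + 3/8 = 3/4.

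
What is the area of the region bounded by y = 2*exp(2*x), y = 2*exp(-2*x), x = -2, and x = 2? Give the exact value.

-4 + 2*exp(-4) + 2*exp(4)

The difference (2*exp(2*x)) - (2*exp(-2*x)) = 2*exp(2*x) - 2*exp(-2*x) changes sign at x = 0 inside [-2, 2], so split the integral there.
∫[-2,0] (2*exp(2*x) - 2*exp(-2*x)) dx = -exp(4) - exp(-4) + 2; the area of that piece is -2 + exp(-4) + exp(4).
∫[0,2] (2*exp(2*x) - 2*exp(-2*x)) dx = -2 + exp(-4) + exp(4).
Total area = (-2 + exp(-4) + exp(4)) + (-2 + exp(-4) + exp(4)) = -4 + 2*exp(-4) + 2*exp(4).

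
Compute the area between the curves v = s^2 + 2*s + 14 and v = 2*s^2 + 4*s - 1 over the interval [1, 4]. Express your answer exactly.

The difference (s^2 + 2*s + 14) - (2*s^2 + 4*s - 1) = -s^2 - 2*s + 15 changes sign at s = 3 inside [1, 4], so split the integral there.
∫[1,3] (-s^2 - 2*s + 15) ds = 40/3.
∫[3,4] (-s^2 - 2*s + 15) ds = -13/3; the area of that piece is 13/3.
Total area = 40/3 + 13/3 = 53/3.

53/3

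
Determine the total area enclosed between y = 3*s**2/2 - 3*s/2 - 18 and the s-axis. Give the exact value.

343/4

The curve meets the s-axis where 3*s**2/2 - 3*s/2 - 18 = 0, i.e. 3*(s - 4)*(s + 3)/2 = 0, at s = -3, 4.
On [-3, 4] the curve lies below the axis; ∫[-3,4] (3*s**2/2 - 3*s/2 - 18) ds = -343/4, giving area 343/4.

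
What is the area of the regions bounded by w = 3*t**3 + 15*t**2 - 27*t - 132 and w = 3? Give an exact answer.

Set the curves equal: 3*t**3 + 15*t**2 - 27*t - 132 = 3, so 3*t**3 + 15*t**2 - 27*t - 135 = 0, which factors as 3*(t - 3)*(t + 3)*(t + 5) = 0. The curves meet at t = -5, -3, 3.
On [-5, -3], w = 3*t**3 + 15*t**2 - 27*t - 132 is on top; that piece has area ∫[-5,-3] (3*t**3 + 15*t**2 - 27*t - 135) dt = 28.
On [-3, 3], w = 3 is on top; that piece has area ∫[-3,3] (-(3*t**3 + 15*t**2 - 27*t - 135)) dt = 540.
Total enclosed area = 28 + 540 = 568.

568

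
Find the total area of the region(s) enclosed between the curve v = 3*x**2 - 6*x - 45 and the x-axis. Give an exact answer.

256

The curve meets the x-axis where 3*x**2 - 6*x - 45 = 0, i.e. 3*(x - 5)*(x + 3) = 0, at x = -3, 5.
On [-3, 5] the curve lies below the axis; ∫[-3,5] (3*x**2 - 6*x - 45) dx = -256, giving area 256.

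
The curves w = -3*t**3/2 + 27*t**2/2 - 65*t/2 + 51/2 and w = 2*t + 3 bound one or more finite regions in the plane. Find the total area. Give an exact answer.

12

Set the curves equal: -3*t**3/2 + 27*t**2/2 - 65*t/2 + 51/2 = 2*t + 3, so -3*t**3/2 + 27*t**2/2 - 69*t/2 + 45/2 = 0, which factors as -3*(t - 5)*(t - 3)*(t - 1)/2 = 0. The curves meet at t = 1, 3, 5.
On [1, 3], w = 2*t + 3 is on top; that piece has area ∫[1,3] (-(-3*t**3/2 + 27*t**2/2 - 69*t/2 + 45/2)) dt = 6.
On [3, 5], w = -3*t**3/2 + 27*t**2/2 - 65*t/2 + 51/2 is on top; that piece has area ∫[3,5] (-3*t**3/2 + 27*t**2/2 - 69*t/2 + 45/2) dt = 6.
Total enclosed area = 6 + 6 = 12.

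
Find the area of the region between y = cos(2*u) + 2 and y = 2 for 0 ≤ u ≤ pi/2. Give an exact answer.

1

The difference (cos(2*u) + 2) - (2) = cos(2*u) changes sign at u = pi/4 inside [0, pi/2], so split the integral there.
∫[0,pi/4] (cos(2*u)) du = 1/2.
∫[pi/4,pi/2] (cos(2*u)) du = -1/2; the area of that piece is 1/2.
Total area = 1/2 + 1/2 = 1.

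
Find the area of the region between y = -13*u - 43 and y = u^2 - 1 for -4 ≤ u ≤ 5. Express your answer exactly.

999/2

On [-4, 5], (-13*u - 43) - (u^2 - 1) = -u^2 - 13*u - 42 is ≤ 0 throughout, so the area is a single integral of |-u^2 - 13*u - 42|.
∫[-4,5] (-u^2 - 13*u - 42) du = -999/2; the area of that piece is 999/2.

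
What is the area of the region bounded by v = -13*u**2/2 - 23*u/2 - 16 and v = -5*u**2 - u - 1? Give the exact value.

27/4

Set the curves equal: -13*u**2/2 - 23*u/2 - 16 = -5*u**2 - u - 1, so -3*u**2/2 - 21*u/2 - 15 = 0, which factors as -3*(u + 2)*(u + 5)/2 = 0. The curves meet at u = -5, -2.
On [-5, -2], v = -13*u**2/2 - 23*u/2 - 16 is on top; that piece has area ∫[-5,-2] (-3*u**2/2 - 21*u/2 - 15) du = 27/4.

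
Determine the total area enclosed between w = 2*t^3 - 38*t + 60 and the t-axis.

The curve meets the t-axis where 2*t^3 - 38*t + 60 = 0, i.e. 2*(t - 3)*(t - 2)*(t + 5) = 0, at t = -5, 2, 3.
On [-5, 2] the curve lies above the axis; ∫[-5,2] (2*t^3 - 38*t + 60) dt = 1029/2, giving area 1029/2.
On [2, 3] the curve lies below the axis; ∫[2,3] (2*t^3 - 38*t + 60) dt = -5/2, giving area 5/2.
Total area = 1029/2 + 5/2 = 517.

517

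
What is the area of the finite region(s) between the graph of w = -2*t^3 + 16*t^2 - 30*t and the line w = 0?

The curve meets the t-axis where -2*t^3 + 16*t^2 - 30*t = 0, i.e. -2*t*(t - 5)*(t - 3) = 0, at t = 0, 3, 5.
On [0, 3] the curve lies below the axis; ∫[0,3] (-2*t^3 + 16*t^2 - 30*t) dt = -63/2, giving area 63/2.
On [3, 5] the curve lies above the axis; ∫[3,5] (-2*t^3 + 16*t^2 - 30*t) dt = 32/3, giving area 32/3.
Total area = 63/2 + 32/3 = 253/6.

253/6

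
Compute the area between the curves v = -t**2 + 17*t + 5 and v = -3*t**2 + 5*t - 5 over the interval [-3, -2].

On [-3, -2], (-t**2 + 17*t + 5) - (-3*t**2 + 5*t - 5) = 2*t**2 + 12*t + 10 is ≤ 0 throughout, so the area is a single integral of |2*t**2 + 12*t + 10|.
∫[-3,-2] (2*t**2 + 12*t + 10) dt = -22/3; the area of that piece is 22/3.

22/3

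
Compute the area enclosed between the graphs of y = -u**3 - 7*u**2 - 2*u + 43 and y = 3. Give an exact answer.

1741/12

Set the curves equal: -u**3 - 7*u**2 - 2*u + 43 = 3, so -u**3 - 7*u**2 - 2*u + 40 = 0, which factors as -(u - 2)*(u + 4)*(u + 5) = 0. The curves meet at u = -5, -4, 2.
On [-5, -4], y = 3 is on top; that piece has area ∫[-5,-4] (-(-u**3 - 7*u**2 - 2*u + 40)) du = 13/12.
On [-4, 2], y = -u**3 - 7*u**2 - 2*u + 43 is on top; that piece has area ∫[-4,2] (-u**3 - 7*u**2 - 2*u + 40) du = 144.
Total enclosed area = 13/12 + 144 = 1741/12.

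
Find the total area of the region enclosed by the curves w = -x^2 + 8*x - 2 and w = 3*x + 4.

Set the curves equal: -x^2 + 8*x - 2 = 3*x + 4, so -x^2 + 5*x - 6 = 0, which factors as -(x - 3)*(x - 2) = 0. The curves meet at x = 2, 3.
On [2, 3], w = -x^2 + 8*x - 2 is on top; that piece has area ∫[2,3] (-x^2 + 5*x - 6) dx = 1/6.

1/6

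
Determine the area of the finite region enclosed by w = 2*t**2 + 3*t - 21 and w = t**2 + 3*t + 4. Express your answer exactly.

500/3

Set the curves equal: 2*t**2 + 3*t - 21 = t**2 + 3*t + 4, so t**2 - 25 = 0, which factors as (t - 5)*(t + 5) = 0. The curves meet at t = -5, 5.
On [-5, 5], w = t**2 + 3*t + 4 is on top; that piece has area ∫[-5,5] (-(t**2 - 25)) dt = 500/3.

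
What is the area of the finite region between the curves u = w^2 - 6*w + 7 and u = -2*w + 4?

Both boundary curves give u as a function of w, so integrate with respect to w. Setting them equal: w^2 - 4*w + 3 = 0, i.e. (w - 3)*(w - 1) = 0, so they meet at w = 1, 3.
For w in [1, 3], u = w^2 - 6*w + 7 is on the left; area = ∫[1,3] (-(w^2 - 4*w + 3)) dw = 4/3.

4/3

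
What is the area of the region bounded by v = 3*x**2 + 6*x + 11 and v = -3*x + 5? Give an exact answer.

Set the curves equal: 3*x**2 + 6*x + 11 = -3*x + 5, so 3*x**2 + 9*x + 6 = 0, which factors as 3*(x + 1)*(x + 2) = 0. The curves meet at x = -2, -1.
On [-2, -1], v = -3*x + 5 is on top; that piece has area ∫[-2,-1] (-(3*x**2 + 9*x + 6)) dx = 1/2.

1/2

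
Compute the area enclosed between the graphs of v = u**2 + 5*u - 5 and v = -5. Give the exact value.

Set the curves equal: u**2 + 5*u - 5 = -5, so u**2 + 5*u = 0, which factors as u*(u + 5) = 0. The curves meet at u = -5, 0.
On [-5, 0], v = -5 is on top; that piece has area ∫[-5,0] (-(u**2 + 5*u)) du = 125/6.

125/6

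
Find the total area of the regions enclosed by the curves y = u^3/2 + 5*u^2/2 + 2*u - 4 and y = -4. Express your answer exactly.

Set the curves equal: u^3/2 + 5*u^2/2 + 2*u - 4 = -4, so u^3/2 + 5*u^2/2 + 2*u = 0, which factors as u*(u + 1)*(u + 4)/2 = 0. The curves meet at u = -4, -1, 0.
On [-4, -1], y = u^3/2 + 5*u^2/2 + 2*u - 4 is on top; that piece has area ∫[-4,-1] (u^3/2 + 5*u^2/2 + 2*u) du = 45/8.
On [-1, 0], y = -4 is on top; that piece has area ∫[-1,0] (-(u^3/2 + 5*u^2/2 + 2*u)) du = 7/24.
Total enclosed area = 45/8 + 7/24 = 71/12.

71/12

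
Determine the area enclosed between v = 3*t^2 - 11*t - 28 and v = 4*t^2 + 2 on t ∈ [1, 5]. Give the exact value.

880/3

On [1, 5], (3*t^2 - 11*t - 28) - (4*t^2 + 2) = -t^2 - 11*t - 30 is ≤ 0 throughout, so the area is a single integral of |-t^2 - 11*t - 30|.
∫[1,5] (-t^2 - 11*t - 30) dt = -880/3; the area of that piece is 880/3.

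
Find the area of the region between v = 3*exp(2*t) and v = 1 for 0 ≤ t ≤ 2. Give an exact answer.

On [0, 2], (3*exp(2*t)) - (1) = 3*exp(2*t) - 1 is ≥ 0 throughout, so the area is a single integral of |3*exp(2*t) - 1|.
∫[0,2] (3*exp(2*t) - 1) dt = -7/2 + 3*exp(4)/2.

-7/2 + 3*exp(4)/2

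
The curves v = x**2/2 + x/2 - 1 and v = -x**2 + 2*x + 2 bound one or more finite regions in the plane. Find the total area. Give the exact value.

Set the curves equal: x**2/2 + x/2 - 1 = -x**2 + 2*x + 2, so 3*x**2/2 - 3*x/2 - 3 = 0, which factors as 3*(x - 2)*(x + 1)/2 = 0. The curves meet at x = -1, 2.
On [-1, 2], v = -x**2 + 2*x + 2 is on top; that piece has area ∫[-1,2] (-(3*x**2/2 - 3*x/2 - 3)) dx = 27/4.

27/4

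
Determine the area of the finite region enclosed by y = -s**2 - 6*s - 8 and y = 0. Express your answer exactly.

4/3

Set the curves equal: -s**2 - 6*s - 8 = 0, so -s**2 - 6*s - 8 = 0, which factors as -(s + 2)*(s + 4) = 0. The curves meet at s = -4, -2.
On [-4, -2], y = -s**2 - 6*s - 8 is on top; that piece has area ∫[-4,-2] (-s**2 - 6*s - 8) ds = 4/3.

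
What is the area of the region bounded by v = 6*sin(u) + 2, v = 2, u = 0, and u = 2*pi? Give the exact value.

24

The difference (6*sin(u) + 2) - (2) = 6*sin(u) changes sign at u = pi inside [0, 2*pi], so split the integral there.
∫[0,pi] (6*sin(u)) du = 12.
∫[pi,2*pi] (6*sin(u)) du = -12; the area of that piece is 12.
Total area = 12 + 12 = 24.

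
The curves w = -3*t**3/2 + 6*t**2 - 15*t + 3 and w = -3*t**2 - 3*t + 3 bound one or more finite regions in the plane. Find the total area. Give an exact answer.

Set the curves equal: -3*t**3/2 + 6*t**2 - 15*t + 3 = -3*t**2 - 3*t + 3, so -3*t**3/2 + 9*t**2 - 12*t = 0, which factors as -3*t*(t - 4)*(t - 2)/2 = 0. The curves meet at t = 0, 2, 4.
On [0, 2], w = -3*t**2 - 3*t + 3 is on top; that piece has area ∫[0,2] (-(-3*t**3/2 + 9*t**2 - 12*t)) dt = 6.
On [2, 4], w = -3*t**3/2 + 6*t**2 - 15*t + 3 is on top; that piece has area ∫[2,4] (-3*t**3/2 + 9*t**2 - 12*t) dt = 6.
Total enclosed area = 6 + 6 = 12.

12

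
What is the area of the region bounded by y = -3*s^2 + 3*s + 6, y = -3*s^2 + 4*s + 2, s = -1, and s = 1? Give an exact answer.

On [-1, 1], (-3*s^2 + 3*s + 6) - (-3*s^2 + 4*s + 2) = -s + 4 is ≥ 0 throughout, so the area is a single integral of |-s + 4|.
∫[-1,1] (-s + 4) ds = 8.

8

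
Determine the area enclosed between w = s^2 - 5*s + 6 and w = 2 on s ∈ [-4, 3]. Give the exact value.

The difference (s^2 - 5*s + 6) - (2) = s^2 - 5*s + 4 changes sign at s = 1 inside [-4, 3], so split the integral there.
∫[-4,1] (s^2 - 5*s + 4) ds = 475/6.
∫[1,3] (s^2 - 5*s + 4) ds = -10/3; the area of that piece is 10/3.
Total area = 475/6 + 10/3 = 165/2.

165/2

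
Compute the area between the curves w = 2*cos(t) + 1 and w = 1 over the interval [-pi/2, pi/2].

4

On [-pi/2, pi/2], (2*cos(t) + 1) - (1) = 2*cos(t) is ≥ 0 throughout, so the area is a single integral of |2*cos(t)|.
∫[-pi/2,pi/2] (2*cos(t)) dt = 4.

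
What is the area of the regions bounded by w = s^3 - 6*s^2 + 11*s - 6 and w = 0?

1/2

Set the curves equal: s^3 - 6*s^2 + 11*s - 6 = 0, so s^3 - 6*s^2 + 11*s - 6 = 0, which factors as (s - 3)*(s - 2)*(s - 1) = 0. The curves meet at s = 1, 2, 3.
On [1, 2], w = s^3 - 6*s^2 + 11*s - 6 is on top; that piece has area ∫[1,2] (s^3 - 6*s^2 + 11*s - 6) ds = 1/4.
On [2, 3], w = 0 is on top; that piece has area ∫[2,3] (-(s^3 - 6*s^2 + 11*s - 6)) ds = 1/4.
Total enclosed area = 1/4 + 1/4 = 1/2.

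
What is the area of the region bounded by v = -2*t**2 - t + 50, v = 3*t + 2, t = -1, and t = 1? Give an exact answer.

284/3

On [-1, 1], (-2*t**2 - t + 50) - (3*t + 2) = -2*t**2 - 4*t + 48 is ≥ 0 throughout, so the area is a single integral of |-2*t**2 - 4*t + 48|.
∫[-1,1] (-2*t**2 - 4*t + 48) dt = 284/3.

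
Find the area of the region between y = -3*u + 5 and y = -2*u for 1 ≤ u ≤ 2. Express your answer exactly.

On [1, 2], (-3*u + 5) - (-2*u) = -u + 5 is ≥ 0 throughout, so the area is a single integral of |-u + 5|.
∫[1,2] (-u + 5) du = 7/2.

7/2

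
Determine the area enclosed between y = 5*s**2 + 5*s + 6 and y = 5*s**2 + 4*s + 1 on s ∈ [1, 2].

On [1, 2], (5*s**2 + 5*s + 6) - (5*s**2 + 4*s + 1) = s + 5 is ≥ 0 throughout, so the area is a single integral of |s + 5|.
∫[1,2] (s + 5) ds = 13/2.

13/2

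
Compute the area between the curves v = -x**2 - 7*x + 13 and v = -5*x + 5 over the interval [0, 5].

136/3

The difference (-x**2 - 7*x + 13) - (-5*x + 5) = -x**2 - 2*x + 8 changes sign at x = 2 inside [0, 5], so split the integral there.
∫[0,2] (-x**2 - 2*x + 8) dx = 28/3.
∫[2,5] (-x**2 - 2*x + 8) dx = -36; the area of that piece is 36.
Total area = 28/3 + 36 = 136/3.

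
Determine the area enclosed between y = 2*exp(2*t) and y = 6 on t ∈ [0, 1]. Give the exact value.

-11 + 6*log(3) + exp(2)

The difference (2*exp(2*t)) - (6) = 2*exp(2*t) - 6 changes sign at t = log(3)/2 inside [0, 1], so split the integral there.
∫[0,log(3)/2] (2*exp(2*t) - 6) dt = 2 - log(27); the area of that piece is -2 + log(27).
∫[log(3)/2,1] (2*exp(2*t) - 6) dt = -9 + 3*log(3) + exp(2).
Total area = (-2 + log(27)) + (-9 + 3*log(3) + exp(2)) = -11 + 6*log(3) + exp(2).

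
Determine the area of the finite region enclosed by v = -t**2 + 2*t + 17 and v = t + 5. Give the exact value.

Set the curves equal: -t**2 + 2*t + 17 = t + 5, so -t**2 + t + 12 = 0, which factors as -(t - 4)*(t + 3) = 0. The curves meet at t = -3, 4.
On [-3, 4], v = -t**2 + 2*t + 17 is on top; that piece has area ∫[-3,4] (-t**2 + t + 12) dt = 343/6.

343/6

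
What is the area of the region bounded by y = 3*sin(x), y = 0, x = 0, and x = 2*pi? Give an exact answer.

12

The difference (3*sin(x)) - (0) = 3*sin(x) changes sign at x = pi inside [0, 2*pi], so split the integral there.
∫[0,pi] (3*sin(x)) dx = 6.
∫[pi,2*pi] (3*sin(x)) dx = -6; the area of that piece is 6.
Total area = 6 + 6 = 12.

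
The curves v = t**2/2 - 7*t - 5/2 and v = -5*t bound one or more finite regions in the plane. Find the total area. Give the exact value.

18

Set the curves equal: t**2/2 - 7*t - 5/2 = -5*t, so t**2/2 - 2*t - 5/2 = 0, which factors as (t - 5)*(t + 1)/2 = 0. The curves meet at t = -1, 5.
On [-1, 5], v = -5*t is on top; that piece has area ∫[-1,5] (-(t**2/2 - 2*t - 5/2)) dt = 18.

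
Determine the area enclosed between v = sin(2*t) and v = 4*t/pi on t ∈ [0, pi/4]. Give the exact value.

On [0, pi/4], (sin(2*t)) - (4*t/pi) = -4*t/pi + sin(2*t) is ≥ 0 throughout, so the area is a single integral of |-4*t/pi + sin(2*t)|.
∫[0,pi/4] (-4*t/pi + sin(2*t)) dt = 1/2 - pi/8.

1/2 - pi/8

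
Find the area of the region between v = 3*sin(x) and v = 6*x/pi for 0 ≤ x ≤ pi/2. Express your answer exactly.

3 - 3*pi/4

On [0, pi/2], (3*sin(x)) - (6*x/pi) = -6*x/pi + 3*sin(x) is ≥ 0 throughout, so the area is a single integral of |-6*x/pi + 3*sin(x)|.
∫[0,pi/2] (-6*x/pi + 3*sin(x)) dx = 3 - 3*pi/4.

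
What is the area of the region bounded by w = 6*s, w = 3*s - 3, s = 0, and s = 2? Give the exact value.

12

On [0, 2], (6*s) - (3*s - 3) = 3*s + 3 is ≥ 0 throughout, so the area is a single integral of |3*s + 3|.
∫[0,2] (3*s + 3) ds = 12.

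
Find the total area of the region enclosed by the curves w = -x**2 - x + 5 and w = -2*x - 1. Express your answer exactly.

125/6

Set the curves equal: -x**2 - x + 5 = -2*x - 1, so -x**2 + x + 6 = 0, which factors as -(x - 3)*(x + 2) = 0. The curves meet at x = -2, 3.
On [-2, 3], w = -x**2 - x + 5 is on top; that piece has area ∫[-2,3] (-x**2 + x + 6) dx = 125/6.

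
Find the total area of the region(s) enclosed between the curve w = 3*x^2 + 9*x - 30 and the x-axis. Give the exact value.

343/2

The curve meets the x-axis where 3*x^2 + 9*x - 30 = 0, i.e. 3*(x - 2)*(x + 5) = 0, at x = -5, 2.
On [-5, 2] the curve lies below the axis; ∫[-5,2] (3*x^2 + 9*x - 30) dx = -343/2, giving area 343/2.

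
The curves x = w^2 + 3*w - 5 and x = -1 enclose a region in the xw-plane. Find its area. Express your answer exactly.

Both boundary curves give x as a function of w, so integrate with respect to w. Setting them equal: w^2 + 3*w - 4 = 0, i.e. (w - 1)*(w + 4) = 0, so they meet at w = -4, 1.
For w in [-4, 1], x = w^2 + 3*w - 5 is on the left; area = ∫[-4,1] (-(w^2 + 3*w - 4)) dw = 125/6.

125/6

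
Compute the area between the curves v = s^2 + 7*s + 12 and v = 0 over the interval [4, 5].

383/6

On [4, 5], (s^2 + 7*s + 12) - (0) = s^2 + 7*s + 12 is ≥ 0 throughout, so the area is a single integral of |s^2 + 7*s + 12|.
∫[4,5] (s^2 + 7*s + 12) ds = 383/6.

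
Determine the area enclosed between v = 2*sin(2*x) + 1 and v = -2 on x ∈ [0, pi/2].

2 + 3*pi/2

On [0, pi/2], (2*sin(2*x) + 1) - (-2) = 2*sin(2*x) + 3 is ≥ 0 throughout, so the area is a single integral of |2*sin(2*x) + 3|.
∫[0,pi/2] (2*sin(2*x) + 3) dx = 2 + 3*pi/2.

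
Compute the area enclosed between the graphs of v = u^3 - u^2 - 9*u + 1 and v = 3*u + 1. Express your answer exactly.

Set the curves equal: u^3 - u^2 - 9*u + 1 = 3*u + 1, so u^3 - u^2 - 12*u = 0, which factors as u*(u - 4)*(u + 3) = 0. The curves meet at u = -3, 0, 4.
On [-3, 0], v = u^3 - u^2 - 9*u + 1 is on top; that piece has area ∫[-3,0] (u^3 - u^2 - 12*u) du = 99/4.
On [0, 4], v = 3*u + 1 is on top; that piece has area ∫[0,4] (-(u^3 - u^2 - 12*u)) du = 160/3.
Total enclosed area = 99/4 + 160/3 = 937/12.

937/12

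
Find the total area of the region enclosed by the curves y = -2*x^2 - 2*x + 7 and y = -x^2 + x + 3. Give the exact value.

Set the curves equal: -2*x^2 - 2*x + 7 = -x^2 + x + 3, so -x^2 - 3*x + 4 = 0, which factors as -(x - 1)*(x + 4) = 0. The curves meet at x = -4, 1.
On [-4, 1], y = -2*x^2 - 2*x + 7 is on top; that piece has area ∫[-4,1] (-x^2 - 3*x + 4) dx = 125/6.

125/6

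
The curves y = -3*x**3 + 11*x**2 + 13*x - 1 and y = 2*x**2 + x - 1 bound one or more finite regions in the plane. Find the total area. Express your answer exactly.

393/4

Set the curves equal: -3*x**3 + 11*x**2 + 13*x - 1 = 2*x**2 + x - 1, so -3*x**3 + 9*x**2 + 12*x = 0, which factors as -3*x*(x - 4)*(x + 1) = 0. The curves meet at x = -1, 0, 4.
On [-1, 0], y = 2*x**2 + x - 1 is on top; that piece has area ∫[-1,0] (-(-3*x**3 + 9*x**2 + 12*x)) dx = 9/4.
On [0, 4], y = -3*x**3 + 11*x**2 + 13*x - 1 is on top; that piece has area ∫[0,4] (-3*x**3 + 9*x**2 + 12*x) dx = 96.
Total enclosed area = 9/4 + 96 = 393/4.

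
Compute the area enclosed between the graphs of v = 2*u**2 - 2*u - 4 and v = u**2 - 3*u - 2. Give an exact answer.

Set the curves equal: 2*u**2 - 2*u - 4 = u**2 - 3*u - 2, so u**2 + u - 2 = 0, which factors as (u - 1)*(u + 2) = 0. The curves meet at u = -2, 1.
On [-2, 1], v = u**2 - 3*u - 2 is on top; that piece has area ∫[-2,1] (-(u**2 + u - 2)) du = 9/2.

9/2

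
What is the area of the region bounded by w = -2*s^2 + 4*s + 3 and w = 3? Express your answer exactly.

Set the curves equal: -2*s^2 + 4*s + 3 = 3, so -2*s^2 + 4*s = 0, which factors as -2*s*(s - 2) = 0. The curves meet at s = 0, 2.
On [0, 2], w = -2*s^2 + 4*s + 3 is on top; that piece has area ∫[0,2] (-2*s^2 + 4*s) ds = 8/3.

8/3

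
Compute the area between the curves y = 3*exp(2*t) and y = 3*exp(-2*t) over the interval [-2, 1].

The difference (3*exp(2*t)) - (3*exp(-2*t)) = 3*exp(2*t) - 3*exp(-2*t) changes sign at t = 0 inside [-2, 1], so split the integral there.
∫[-2,0] (3*exp(2*t) - 3*exp(-2*t)) dt = -3*exp(4)/2 - 3*exp(-4)/2 + 3; the area of that piece is -3 + 3*exp(-4)/2 + 3*exp(4)/2.
∫[0,1] (3*exp(2*t) - 3*exp(-2*t)) dt = -3 + 3*exp(-2)/2 + 3*exp(2)/2.
Total area = (-3 + 3*exp(-4)/2 + 3*exp(4)/2) + (-3 + 3*exp(-2)/2 + 3*exp(2)/2) = -6 + 3*exp(-4)/2 + 3*exp(-2)/2 + 3*exp(2)/2 + 3*exp(4)/2.

-6 + 3*exp(-4)/2 + 3*exp(-2)/2 + 3*exp(2)/2 + 3*exp(4)/2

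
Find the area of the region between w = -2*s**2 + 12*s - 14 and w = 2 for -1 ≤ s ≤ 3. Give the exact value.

112/3

The difference (-2*s**2 + 12*s - 14) - (2) = -2*s**2 + 12*s - 16 changes sign at s = 2 inside [-1, 3], so split the integral there.
∫[-1,2] (-2*s**2 + 12*s - 16) ds = -36; the area of that piece is 36.
∫[2,3] (-2*s**2 + 12*s - 16) ds = 4/3.
Total area = 36 + 4/3 = 112/3.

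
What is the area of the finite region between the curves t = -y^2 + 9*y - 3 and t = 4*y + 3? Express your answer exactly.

Both boundary curves give t as a function of y, so integrate with respect to y. Setting them equal: -y^2 + 5*y - 6 = 0, i.e. -(y - 3)*(y - 2) = 0, so they meet at y = 2, 3.
For y in [2, 3], t = -y^2 + 9*y - 3 is on the right; area = ∫[2,3] (-y^2 + 5*y - 6) dy = 1/6.

1/6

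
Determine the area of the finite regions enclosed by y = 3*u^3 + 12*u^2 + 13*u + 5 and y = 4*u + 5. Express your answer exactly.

37/4

Set the curves equal: 3*u^3 + 12*u^2 + 13*u + 5 = 4*u + 5, so 3*u^3 + 12*u^2 + 9*u = 0, which factors as 3*u*(u + 1)*(u + 3) = 0. The curves meet at u = -3, -1, 0.
On [-3, -1], y = 3*u^3 + 12*u^2 + 13*u + 5 is on top; that piece has area ∫[-3,-1] (3*u^3 + 12*u^2 + 9*u) du = 8.
On [-1, 0], y = 4*u + 5 is on top; that piece has area ∫[-1,0] (-(3*u^3 + 12*u^2 + 9*u)) du = 5/4.
Total enclosed area = 8 + 5/4 = 37/4.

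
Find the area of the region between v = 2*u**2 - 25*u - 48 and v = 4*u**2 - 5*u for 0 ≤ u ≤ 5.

1720/3

On [0, 5], (2*u**2 - 25*u - 48) - (4*u**2 - 5*u) = -2*u**2 - 20*u - 48 is ≤ 0 throughout, so the area is a single integral of |-2*u**2 - 20*u - 48|.
∫[0,5] (-2*u**2 - 20*u - 48) du = -1720/3; the area of that piece is 1720/3.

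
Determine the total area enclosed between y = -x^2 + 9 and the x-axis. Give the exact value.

36

The curve meets the x-axis where -x^2 + 9 = 0, i.e. -(x - 3)*(x + 3) = 0, at x = -3, 3.
On [-3, 3] the curve lies above the axis; ∫[-3,3] (-x^2 + 9) dx = 36, giving area 36.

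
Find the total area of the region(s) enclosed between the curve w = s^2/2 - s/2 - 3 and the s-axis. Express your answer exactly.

The curve meets the s-axis where s^2/2 - s/2 - 3 = 0, i.e. (s - 3)*(s + 2)/2 = 0, at s = -2, 3.
On [-2, 3] the curve lies below the axis; ∫[-2,3] (s^2/2 - s/2 - 3) ds = -125/12, giving area 125/12.

125/12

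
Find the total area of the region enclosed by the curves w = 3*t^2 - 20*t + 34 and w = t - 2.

Set the curves equal: 3*t^2 - 20*t + 34 = t - 2, so 3*t^2 - 21*t + 36 = 0, which factors as 3*(t - 4)*(t - 3) = 0. The curves meet at t = 3, 4.
On [3, 4], w = t - 2 is on top; that piece has area ∫[3,4] (-(3*t^2 - 21*t + 36)) dt = 1/2.

1/2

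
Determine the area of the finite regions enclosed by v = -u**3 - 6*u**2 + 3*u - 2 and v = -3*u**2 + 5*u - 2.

Set the curves equal: -u**3 - 6*u**2 + 3*u - 2 = -3*u**2 + 5*u - 2, so -u**3 - 3*u**2 - 2*u = 0, which factors as -u*(u + 1)*(u + 2) = 0. The curves meet at u = -2, -1, 0.
On [-2, -1], v = -3*u**2 + 5*u - 2 is on top; that piece has area ∫[-2,-1] (-(-u**3 - 3*u**2 - 2*u)) du = 1/4.
On [-1, 0], v = -u**3 - 6*u**2 + 3*u - 2 is on top; that piece has area ∫[-1,0] (-u**3 - 3*u**2 - 2*u) du = 1/4.
Total enclosed area = 1/4 + 1/4 = 1/2.

1/2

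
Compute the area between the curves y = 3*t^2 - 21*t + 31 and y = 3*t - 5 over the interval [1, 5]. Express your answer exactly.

The difference (3*t^2 - 21*t + 31) - (3*t - 5) = 3*t^2 - 24*t + 36 changes sign at t = 2 inside [1, 5], so split the integral there.
∫[1,2] (3*t^2 - 24*t + 36) dt = 7.
∫[2,5] (3*t^2 - 24*t + 36) dt = -27; the area of that piece is 27.
Total area = 7 + 27 = 34.

34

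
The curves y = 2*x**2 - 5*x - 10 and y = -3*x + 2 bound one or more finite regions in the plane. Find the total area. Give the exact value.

125/3

Set the curves equal: 2*x**2 - 5*x - 10 = -3*x + 2, so 2*x**2 - 2*x - 12 = 0, which factors as 2*(x - 3)*(x + 2) = 0. The curves meet at x = -2, 3.
On [-2, 3], y = -3*x + 2 is on top; that piece has area ∫[-2,3] (-(2*x**2 - 2*x - 12)) dx = 125/3.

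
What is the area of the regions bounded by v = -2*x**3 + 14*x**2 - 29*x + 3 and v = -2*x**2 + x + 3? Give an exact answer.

253/6

Set the curves equal: -2*x**3 + 14*x**2 - 29*x + 3 = -2*x**2 + x + 3, so -2*x**3 + 16*x**2 - 30*x = 0, which factors as -2*x*(x - 5)*(x - 3) = 0. The curves meet at x = 0, 3, 5.
On [0, 3], v = -2*x**2 + x + 3 is on top; that piece has area ∫[0,3] (-(-2*x**3 + 16*x**2 - 30*x)) dx = 63/2.
On [3, 5], v = -2*x**3 + 14*x**2 - 29*x + 3 is on top; that piece has area ∫[3,5] (-2*x**3 + 16*x**2 - 30*x) dx = 32/3.
Total enclosed area = 63/2 + 32/3 = 253/6.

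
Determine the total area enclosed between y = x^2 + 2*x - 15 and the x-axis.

The curve meets the x-axis where x^2 + 2*x - 15 = 0, i.e. (x - 3)*(x + 5) = 0, at x = -5, 3.
On [-5, 3] the curve lies below the axis; ∫[-5,3] (x^2 + 2*x - 15) dx = -256/3, giving area 256/3.

256/3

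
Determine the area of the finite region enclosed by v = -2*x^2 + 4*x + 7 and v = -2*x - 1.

Set the curves equal: -2*x^2 + 4*x + 7 = -2*x - 1, so -2*x^2 + 6*x + 8 = 0, which factors as -2*(x - 4)*(x + 1) = 0. The curves meet at x = -1, 4.
On [-1, 4], v = -2*x^2 + 4*x + 7 is on top; that piece has area ∫[-1,4] (-2*x^2 + 6*x + 8) dx = 125/3.

125/3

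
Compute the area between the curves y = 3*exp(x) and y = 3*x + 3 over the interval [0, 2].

-15 + 3*exp(2)

On [0, 2], (3*exp(x)) - (3*x + 3) = -3*x + 3*exp(x) - 3 is ≥ 0 throughout, so the area is a single integral of |-3*x + 3*exp(x) - 3|.
∫[0,2] (-3*x + 3*exp(x) - 3) dx = -15 + 3*exp(2).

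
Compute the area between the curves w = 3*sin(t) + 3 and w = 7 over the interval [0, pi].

-6 + 4*pi

On [0, pi], (3*sin(t) + 3) - (7) = 3*sin(t) - 4 is ≤ 0 throughout, so the area is a single integral of |3*sin(t) - 4|.
∫[0,pi] (3*sin(t) - 4) dt = 6 - 4*pi; the area of that piece is -6 + 4*pi.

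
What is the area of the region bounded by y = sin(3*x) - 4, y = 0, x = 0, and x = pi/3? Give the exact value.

On [0, pi/3], (sin(3*x) - 4) - (0) = sin(3*x) - 4 is ≤ 0 throughout, so the area is a single integral of |sin(3*x) - 4|.
∫[0,pi/3] (sin(3*x) - 4) dx = 2/3 - 4*pi/3; the area of that piece is -2/3 + 4*pi/3.

-2/3 + 4*pi/3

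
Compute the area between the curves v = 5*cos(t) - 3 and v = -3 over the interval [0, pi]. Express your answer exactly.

10

The difference (5*cos(t) - 3) - (-3) = 5*cos(t) changes sign at t = pi/2 inside [0, pi], so split the integral there.
∫[0,pi/2] (5*cos(t)) dt = 5.
∫[pi/2,pi] (5*cos(t)) dt = -5; the area of that piece is 5.
Total area = 5 + 5 = 10.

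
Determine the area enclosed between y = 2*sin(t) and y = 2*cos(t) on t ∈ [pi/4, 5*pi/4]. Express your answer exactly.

On [pi/4, 5*pi/4], (2*sin(t)) - (2*cos(t)) = 2*sin(t) - 2*cos(t) is ≥ 0 throughout, so the area is a single integral of |2*sin(t) - 2*cos(t)|.
∫[pi/4,5*pi/4] (2*sin(t) - 2*cos(t)) dt = 4*sqrt(2).

4*sqrt(2)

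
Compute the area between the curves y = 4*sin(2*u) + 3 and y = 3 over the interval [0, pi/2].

On [0, pi/2], (4*sin(2*u) + 3) - (3) = 4*sin(2*u) is ≥ 0 throughout, so the area is a single integral of |4*sin(2*u)|.
∫[0,pi/2] (4*sin(2*u)) du = 4.

4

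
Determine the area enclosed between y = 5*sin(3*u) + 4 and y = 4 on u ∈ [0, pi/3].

On [0, pi/3], (5*sin(3*u) + 4) - (4) = 5*sin(3*u) is ≥ 0 throughout, so the area is a single integral of |5*sin(3*u)|.
∫[0,pi/3] (5*sin(3*u)) du = 10/3.

10/3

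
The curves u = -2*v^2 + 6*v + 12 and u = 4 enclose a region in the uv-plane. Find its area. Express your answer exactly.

125/3

Both boundary curves give u as a function of v, so integrate with respect to v. Setting them equal: -2*v^2 + 6*v + 8 = 0, i.e. -2*(v - 4)*(v + 1) = 0, so they meet at v = -1, 4.
For v in [-1, 4], u = -2*v^2 + 6*v + 12 is on the right; area = ∫[-1,4] (-2*v^2 + 6*v + 8) dv = 125/3.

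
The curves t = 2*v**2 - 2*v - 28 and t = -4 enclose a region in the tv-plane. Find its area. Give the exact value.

343/3

Both boundary curves give t as a function of v, so integrate with respect to v. Setting them equal: 2*v**2 - 2*v - 24 = 0, i.e. 2*(v - 4)*(v + 3) = 0, so they meet at v = -3, 4.
For v in [-3, 4], t = 2*v**2 - 2*v - 28 is on the left; area = ∫[-3,4] (-(2*v**2 - 2*v - 24)) dv = 343/3.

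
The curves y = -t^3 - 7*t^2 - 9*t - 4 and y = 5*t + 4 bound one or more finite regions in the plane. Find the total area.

37/12

Set the curves equal: -t^3 - 7*t^2 - 9*t - 4 = 5*t + 4, so -t^3 - 7*t^2 - 14*t - 8 = 0, which factors as -(t + 1)*(t + 2)*(t + 4) = 0. The curves meet at t = -4, -2, -1.
On [-4, -2], y = 5*t + 4 is on top; that piece has area ∫[-4,-2] (-(-t^3 - 7*t^2 - 14*t - 8)) dt = 8/3.
On [-2, -1], y = -t^3 - 7*t^2 - 9*t - 4 is on top; that piece has area ∫[-2,-1] (-t^3 - 7*t^2 - 14*t - 8) dt = 5/12.
Total enclosed area = 8/3 + 5/12 = 37/12.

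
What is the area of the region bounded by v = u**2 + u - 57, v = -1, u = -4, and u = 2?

318

On [-4, 2], (u**2 + u - 57) - (-1) = u**2 + u - 56 is ≤ 0 throughout, so the area is a single integral of |u**2 + u - 56|.
∫[-4,2] (u**2 + u - 56) du = -318; the area of that piece is 318.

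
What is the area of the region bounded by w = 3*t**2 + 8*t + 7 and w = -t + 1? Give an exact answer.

1/2

Set the curves equal: 3*t**2 + 8*t + 7 = -t + 1, so 3*t**2 + 9*t + 6 = 0, which factors as 3*(t + 1)*(t + 2) = 0. The curves meet at t = -2, -1.
On [-2, -1], w = -t + 1 is on top; that piece has area ∫[-2,-1] (-(3*t**2 + 9*t + 6)) dt = 1/2.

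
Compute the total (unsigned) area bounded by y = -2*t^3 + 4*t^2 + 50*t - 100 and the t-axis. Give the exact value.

The curve meets the t-axis where -2*t^3 + 4*t^2 + 50*t - 100 = 0, i.e. -2*(t - 5)*(t - 2)*(t + 5) = 0, at t = -5, 2, 5.
On [-5, 2] the curve lies below the axis; ∫[-5,2] (-2*t^3 + 4*t^2 + 50*t - 100) dt = -4459/6, giving area 4459/6.
On [2, 5] the curve lies above the axis; ∫[2,5] (-2*t^3 + 4*t^2 + 50*t - 100) dt = 153/2, giving area 153/2.
Total area = 4459/6 + 153/2 = 2459/3.

2459/3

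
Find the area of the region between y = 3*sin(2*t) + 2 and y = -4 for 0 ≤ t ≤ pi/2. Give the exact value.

3 + 3*pi

On [0, pi/2], (3*sin(2*t) + 2) - (-4) = 3*sin(2*t) + 6 is ≥ 0 throughout, so the area is a single integral of |3*sin(2*t) + 6|.
∫[0,pi/2] (3*sin(2*t) + 6) dt = 3 + 3*pi.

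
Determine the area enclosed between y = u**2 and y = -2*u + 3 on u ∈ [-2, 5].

187/3

The difference (u**2) - (-2*u + 3) = u**2 + 2*u - 3 changes sign at u = 1 inside [-2, 5], so split the integral there.
∫[-2,1] (u**2 + 2*u - 3) du = -9; the area of that piece is 9.
∫[1,5] (u**2 + 2*u - 3) du = 160/3.
Total area = 9 + 160/3 = 187/3.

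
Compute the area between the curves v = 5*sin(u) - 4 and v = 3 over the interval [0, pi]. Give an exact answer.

-10 + 7*pi

On [0, pi], (5*sin(u) - 4) - (3) = 5*sin(u) - 7 is ≤ 0 throughout, so the area is a single integral of |5*sin(u) - 7|.
∫[0,pi] (5*sin(u) - 7) du = 10 - 7*pi; the area of that piece is -10 + 7*pi.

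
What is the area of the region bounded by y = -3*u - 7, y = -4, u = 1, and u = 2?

15/2

On [1, 2], (-3*u - 7) - (-4) = -3*u - 3 is ≤ 0 throughout, so the area is a single integral of |-3*u - 3|.
∫[1,2] (-3*u - 3) du = -15/2; the area of that piece is 15/2.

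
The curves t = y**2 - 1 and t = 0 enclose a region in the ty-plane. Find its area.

4/3

Both boundary curves give t as a function of y, so integrate with respect to y. Setting them equal: y**2 - 1 = 0, i.e. (y - 1)*(y + 1) = 0, so they meet at y = -1, 1.
For y in [-1, 1], t = y**2 - 1 is on the left; area = ∫[-1,1] (-(y**2 - 1)) dy = 4/3.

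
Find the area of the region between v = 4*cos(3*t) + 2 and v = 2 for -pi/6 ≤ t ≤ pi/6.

On [-pi/6, pi/6], (4*cos(3*t) + 2) - (2) = 4*cos(3*t) is ≥ 0 throughout, so the area is a single integral of |4*cos(3*t)|.
∫[-pi/6,pi/6] (4*cos(3*t)) dt = 8/3.

8/3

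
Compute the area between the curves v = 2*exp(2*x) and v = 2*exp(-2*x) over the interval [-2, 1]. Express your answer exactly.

-4 + exp(-4) + exp(-2) + exp(2) + exp(4)

The difference (2*exp(2*x)) - (2*exp(-2*x)) = 2*exp(2*x) - 2*exp(-2*x) changes sign at x = 0 inside [-2, 1], so split the integral there.
∫[-2,0] (2*exp(2*x) - 2*exp(-2*x)) dx = -exp(4) - exp(-4) + 2; the area of that piece is -2 + exp(-4) + exp(4).
∫[0,1] (2*exp(2*x) - 2*exp(-2*x)) dx = -2 + exp(-2) + exp(2).
Total area = (-2 + exp(-4) + exp(4)) + (-2 + exp(-2) + exp(2)) = -4 + exp(-4) + exp(-2) + exp(2) + exp(4).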